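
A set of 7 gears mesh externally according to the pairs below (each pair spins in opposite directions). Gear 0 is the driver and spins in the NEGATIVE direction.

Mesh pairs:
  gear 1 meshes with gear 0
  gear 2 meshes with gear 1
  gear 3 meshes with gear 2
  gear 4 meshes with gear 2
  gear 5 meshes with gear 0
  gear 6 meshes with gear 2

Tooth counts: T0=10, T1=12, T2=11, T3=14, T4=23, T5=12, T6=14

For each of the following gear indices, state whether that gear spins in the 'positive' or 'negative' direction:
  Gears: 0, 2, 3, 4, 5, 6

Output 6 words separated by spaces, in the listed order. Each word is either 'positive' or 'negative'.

Answer: negative negative positive positive positive positive

Derivation:
Gear 0 (driver): negative (depth 0)
  gear 1: meshes with gear 0 -> depth 1 -> positive (opposite of gear 0)
  gear 2: meshes with gear 1 -> depth 2 -> negative (opposite of gear 1)
  gear 3: meshes with gear 2 -> depth 3 -> positive (opposite of gear 2)
  gear 4: meshes with gear 2 -> depth 3 -> positive (opposite of gear 2)
  gear 5: meshes with gear 0 -> depth 1 -> positive (opposite of gear 0)
  gear 6: meshes with gear 2 -> depth 3 -> positive (opposite of gear 2)
Queried indices 0, 2, 3, 4, 5, 6 -> negative, negative, positive, positive, positive, positive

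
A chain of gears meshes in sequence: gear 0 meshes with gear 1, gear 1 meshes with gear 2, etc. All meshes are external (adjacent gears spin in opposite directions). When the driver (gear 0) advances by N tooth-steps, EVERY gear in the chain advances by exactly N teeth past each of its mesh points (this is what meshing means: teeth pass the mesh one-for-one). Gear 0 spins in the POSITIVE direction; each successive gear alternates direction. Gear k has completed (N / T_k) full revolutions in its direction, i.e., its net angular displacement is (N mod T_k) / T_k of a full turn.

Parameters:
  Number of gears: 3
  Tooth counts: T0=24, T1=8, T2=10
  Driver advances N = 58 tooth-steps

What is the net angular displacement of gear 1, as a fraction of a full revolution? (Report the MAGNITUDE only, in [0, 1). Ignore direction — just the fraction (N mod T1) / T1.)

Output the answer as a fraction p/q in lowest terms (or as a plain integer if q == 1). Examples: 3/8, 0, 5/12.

Chain of 3 gears, tooth counts: [24, 8, 10]
  gear 0: T0=24, direction=positive, advance = 58 mod 24 = 10 teeth = 10/24 turn
  gear 1: T1=8, direction=negative, advance = 58 mod 8 = 2 teeth = 2/8 turn
  gear 2: T2=10, direction=positive, advance = 58 mod 10 = 8 teeth = 8/10 turn
Gear 1: 58 mod 8 = 2
Fraction = 2 / 8 = 1/4 (gcd(2,8)=2) = 1/4

Answer: 1/4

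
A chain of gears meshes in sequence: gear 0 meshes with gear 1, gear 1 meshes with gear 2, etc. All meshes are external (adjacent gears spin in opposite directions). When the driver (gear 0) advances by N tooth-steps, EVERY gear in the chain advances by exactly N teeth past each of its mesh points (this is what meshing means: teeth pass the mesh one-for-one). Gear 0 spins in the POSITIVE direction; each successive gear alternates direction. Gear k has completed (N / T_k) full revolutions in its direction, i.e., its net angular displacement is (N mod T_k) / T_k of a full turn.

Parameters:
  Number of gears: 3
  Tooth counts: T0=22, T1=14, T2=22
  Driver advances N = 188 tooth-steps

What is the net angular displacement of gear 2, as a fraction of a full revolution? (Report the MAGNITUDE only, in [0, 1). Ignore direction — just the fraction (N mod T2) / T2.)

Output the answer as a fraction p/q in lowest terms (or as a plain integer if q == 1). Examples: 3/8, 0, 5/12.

Chain of 3 gears, tooth counts: [22, 14, 22]
  gear 0: T0=22, direction=positive, advance = 188 mod 22 = 12 teeth = 12/22 turn
  gear 1: T1=14, direction=negative, advance = 188 mod 14 = 6 teeth = 6/14 turn
  gear 2: T2=22, direction=positive, advance = 188 mod 22 = 12 teeth = 12/22 turn
Gear 2: 188 mod 22 = 12
Fraction = 12 / 22 = 6/11 (gcd(12,22)=2) = 6/11

Answer: 6/11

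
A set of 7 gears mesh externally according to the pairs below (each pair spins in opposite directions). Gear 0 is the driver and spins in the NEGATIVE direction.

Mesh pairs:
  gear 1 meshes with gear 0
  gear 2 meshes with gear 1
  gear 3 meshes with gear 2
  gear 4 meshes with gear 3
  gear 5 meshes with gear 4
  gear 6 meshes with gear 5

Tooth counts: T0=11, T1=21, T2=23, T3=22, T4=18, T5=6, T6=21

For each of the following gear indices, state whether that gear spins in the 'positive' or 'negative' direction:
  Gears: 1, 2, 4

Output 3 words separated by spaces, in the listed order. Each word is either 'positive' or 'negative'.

Gear 0 (driver): negative (depth 0)
  gear 1: meshes with gear 0 -> depth 1 -> positive (opposite of gear 0)
  gear 2: meshes with gear 1 -> depth 2 -> negative (opposite of gear 1)
  gear 3: meshes with gear 2 -> depth 3 -> positive (opposite of gear 2)
  gear 4: meshes with gear 3 -> depth 4 -> negative (opposite of gear 3)
  gear 5: meshes with gear 4 -> depth 5 -> positive (opposite of gear 4)
  gear 6: meshes with gear 5 -> depth 6 -> negative (opposite of gear 5)
Queried indices 1, 2, 4 -> positive, negative, negative

Answer: positive negative negative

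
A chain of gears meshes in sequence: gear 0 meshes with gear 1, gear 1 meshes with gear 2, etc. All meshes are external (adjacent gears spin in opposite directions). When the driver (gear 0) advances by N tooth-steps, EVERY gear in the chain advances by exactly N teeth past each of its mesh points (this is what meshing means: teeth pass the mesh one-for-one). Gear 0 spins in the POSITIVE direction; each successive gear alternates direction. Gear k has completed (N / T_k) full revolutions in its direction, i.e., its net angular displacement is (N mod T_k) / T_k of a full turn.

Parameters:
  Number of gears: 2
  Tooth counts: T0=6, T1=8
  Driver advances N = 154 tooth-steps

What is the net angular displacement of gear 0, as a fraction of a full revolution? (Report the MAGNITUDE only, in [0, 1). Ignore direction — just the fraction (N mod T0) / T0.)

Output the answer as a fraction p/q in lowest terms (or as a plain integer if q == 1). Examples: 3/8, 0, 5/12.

Answer: 2/3

Derivation:
Chain of 2 gears, tooth counts: [6, 8]
  gear 0: T0=6, direction=positive, advance = 154 mod 6 = 4 teeth = 4/6 turn
  gear 1: T1=8, direction=negative, advance = 154 mod 8 = 2 teeth = 2/8 turn
Gear 0: 154 mod 6 = 4
Fraction = 4 / 6 = 2/3 (gcd(4,6)=2) = 2/3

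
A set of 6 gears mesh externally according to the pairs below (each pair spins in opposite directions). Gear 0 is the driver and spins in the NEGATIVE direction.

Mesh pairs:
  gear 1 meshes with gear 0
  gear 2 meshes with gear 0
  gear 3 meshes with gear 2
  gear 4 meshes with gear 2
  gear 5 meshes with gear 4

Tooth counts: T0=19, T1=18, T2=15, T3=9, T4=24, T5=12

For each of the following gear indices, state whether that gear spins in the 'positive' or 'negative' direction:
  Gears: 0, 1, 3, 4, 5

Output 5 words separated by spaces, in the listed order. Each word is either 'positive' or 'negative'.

Gear 0 (driver): negative (depth 0)
  gear 1: meshes with gear 0 -> depth 1 -> positive (opposite of gear 0)
  gear 2: meshes with gear 0 -> depth 1 -> positive (opposite of gear 0)
  gear 3: meshes with gear 2 -> depth 2 -> negative (opposite of gear 2)
  gear 4: meshes with gear 2 -> depth 2 -> negative (opposite of gear 2)
  gear 5: meshes with gear 4 -> depth 3 -> positive (opposite of gear 4)
Queried indices 0, 1, 3, 4, 5 -> negative, positive, negative, negative, positive

Answer: negative positive negative negative positive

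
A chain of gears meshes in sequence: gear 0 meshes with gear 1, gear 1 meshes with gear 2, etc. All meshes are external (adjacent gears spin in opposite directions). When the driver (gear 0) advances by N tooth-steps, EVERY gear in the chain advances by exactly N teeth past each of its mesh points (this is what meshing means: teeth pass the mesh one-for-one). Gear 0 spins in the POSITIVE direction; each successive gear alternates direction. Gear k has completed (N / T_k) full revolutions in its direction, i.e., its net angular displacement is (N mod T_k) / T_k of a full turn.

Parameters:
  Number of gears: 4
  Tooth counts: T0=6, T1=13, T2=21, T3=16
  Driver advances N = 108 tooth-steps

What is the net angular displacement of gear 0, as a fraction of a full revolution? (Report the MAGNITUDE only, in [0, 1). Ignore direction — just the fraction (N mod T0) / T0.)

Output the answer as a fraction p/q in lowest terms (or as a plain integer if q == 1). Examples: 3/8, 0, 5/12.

Chain of 4 gears, tooth counts: [6, 13, 21, 16]
  gear 0: T0=6, direction=positive, advance = 108 mod 6 = 0 teeth = 0/6 turn
  gear 1: T1=13, direction=negative, advance = 108 mod 13 = 4 teeth = 4/13 turn
  gear 2: T2=21, direction=positive, advance = 108 mod 21 = 3 teeth = 3/21 turn
  gear 3: T3=16, direction=negative, advance = 108 mod 16 = 12 teeth = 12/16 turn
Gear 0: 108 mod 6 = 0
Fraction = 0 / 6 = 0/1 (gcd(0,6)=6) = 0

Answer: 0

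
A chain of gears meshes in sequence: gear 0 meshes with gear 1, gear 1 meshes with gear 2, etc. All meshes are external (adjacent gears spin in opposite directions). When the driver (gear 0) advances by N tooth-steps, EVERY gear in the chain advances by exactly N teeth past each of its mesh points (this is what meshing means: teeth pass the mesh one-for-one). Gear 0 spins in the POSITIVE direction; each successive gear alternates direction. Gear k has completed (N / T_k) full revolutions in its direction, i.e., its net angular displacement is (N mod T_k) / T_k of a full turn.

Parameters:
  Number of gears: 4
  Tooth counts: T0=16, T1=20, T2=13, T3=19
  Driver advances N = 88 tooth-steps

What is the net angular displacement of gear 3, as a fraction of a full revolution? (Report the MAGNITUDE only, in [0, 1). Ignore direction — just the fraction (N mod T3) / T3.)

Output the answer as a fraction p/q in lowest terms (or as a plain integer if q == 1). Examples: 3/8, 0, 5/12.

Answer: 12/19

Derivation:
Chain of 4 gears, tooth counts: [16, 20, 13, 19]
  gear 0: T0=16, direction=positive, advance = 88 mod 16 = 8 teeth = 8/16 turn
  gear 1: T1=20, direction=negative, advance = 88 mod 20 = 8 teeth = 8/20 turn
  gear 2: T2=13, direction=positive, advance = 88 mod 13 = 10 teeth = 10/13 turn
  gear 3: T3=19, direction=negative, advance = 88 mod 19 = 12 teeth = 12/19 turn
Gear 3: 88 mod 19 = 12
Fraction = 12 / 19 = 12/19 (gcd(12,19)=1) = 12/19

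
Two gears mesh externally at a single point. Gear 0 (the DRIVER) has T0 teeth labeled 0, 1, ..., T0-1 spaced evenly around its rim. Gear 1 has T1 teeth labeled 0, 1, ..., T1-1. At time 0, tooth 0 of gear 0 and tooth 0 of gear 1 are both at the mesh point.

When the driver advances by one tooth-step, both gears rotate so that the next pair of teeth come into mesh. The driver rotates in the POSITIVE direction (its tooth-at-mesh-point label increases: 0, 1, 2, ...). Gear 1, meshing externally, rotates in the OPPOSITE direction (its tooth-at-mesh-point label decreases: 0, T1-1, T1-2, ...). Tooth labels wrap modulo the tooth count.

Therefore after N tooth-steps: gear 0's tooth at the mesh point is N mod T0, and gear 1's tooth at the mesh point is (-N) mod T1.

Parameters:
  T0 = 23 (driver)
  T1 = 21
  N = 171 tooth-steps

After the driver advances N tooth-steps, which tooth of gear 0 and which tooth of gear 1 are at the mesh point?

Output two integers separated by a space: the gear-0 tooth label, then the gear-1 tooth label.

Answer: 10 18

Derivation:
Gear 0 (driver, T0=23): tooth at mesh = N mod T0
  171 = 7 * 23 + 10, so 171 mod 23 = 10
  gear 0 tooth = 10
Gear 1 (driven, T1=21): tooth at mesh = (-N) mod T1
  171 = 8 * 21 + 3, so 171 mod 21 = 3
  (-171) mod 21 = (-3) mod 21 = 21 - 3 = 18
Mesh after 171 steps: gear-0 tooth 10 meets gear-1 tooth 18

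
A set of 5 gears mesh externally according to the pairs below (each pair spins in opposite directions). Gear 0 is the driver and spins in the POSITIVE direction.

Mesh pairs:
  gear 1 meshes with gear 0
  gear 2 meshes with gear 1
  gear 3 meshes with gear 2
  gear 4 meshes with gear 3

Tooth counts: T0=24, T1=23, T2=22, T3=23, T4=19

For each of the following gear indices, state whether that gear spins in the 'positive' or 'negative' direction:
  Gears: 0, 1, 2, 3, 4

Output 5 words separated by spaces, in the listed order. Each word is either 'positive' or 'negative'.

Gear 0 (driver): positive (depth 0)
  gear 1: meshes with gear 0 -> depth 1 -> negative (opposite of gear 0)
  gear 2: meshes with gear 1 -> depth 2 -> positive (opposite of gear 1)
  gear 3: meshes with gear 2 -> depth 3 -> negative (opposite of gear 2)
  gear 4: meshes with gear 3 -> depth 4 -> positive (opposite of gear 3)
Queried indices 0, 1, 2, 3, 4 -> positive, negative, positive, negative, positive

Answer: positive negative positive negative positive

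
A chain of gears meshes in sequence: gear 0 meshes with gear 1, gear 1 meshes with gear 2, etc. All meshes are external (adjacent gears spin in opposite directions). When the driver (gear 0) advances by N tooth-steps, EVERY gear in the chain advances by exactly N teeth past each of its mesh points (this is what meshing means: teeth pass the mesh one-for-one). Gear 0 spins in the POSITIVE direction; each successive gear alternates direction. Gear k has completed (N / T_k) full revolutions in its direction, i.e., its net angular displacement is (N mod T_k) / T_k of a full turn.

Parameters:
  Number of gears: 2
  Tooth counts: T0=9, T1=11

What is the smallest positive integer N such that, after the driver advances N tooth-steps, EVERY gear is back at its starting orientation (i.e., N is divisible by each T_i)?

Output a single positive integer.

Answer: 99

Derivation:
Gear k returns to start when N is a multiple of T_k.
All gears at start simultaneously when N is a common multiple of [9, 11]; the smallest such N is lcm(9, 11).
Start: lcm = T0 = 9
Fold in T1=11: gcd(9, 11) = 1; lcm(9, 11) = 9 * 11 / 1 = 99 / 1 = 99
Full cycle length = 99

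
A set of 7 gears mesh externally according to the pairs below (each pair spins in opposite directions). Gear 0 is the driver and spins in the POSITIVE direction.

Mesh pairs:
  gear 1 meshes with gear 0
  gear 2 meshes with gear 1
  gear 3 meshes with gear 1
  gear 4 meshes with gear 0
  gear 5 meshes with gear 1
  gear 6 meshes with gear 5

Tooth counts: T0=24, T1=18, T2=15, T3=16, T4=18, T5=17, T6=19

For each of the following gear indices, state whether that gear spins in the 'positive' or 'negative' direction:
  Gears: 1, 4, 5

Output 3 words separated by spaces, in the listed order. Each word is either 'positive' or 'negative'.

Gear 0 (driver): positive (depth 0)
  gear 1: meshes with gear 0 -> depth 1 -> negative (opposite of gear 0)
  gear 2: meshes with gear 1 -> depth 2 -> positive (opposite of gear 1)
  gear 3: meshes with gear 1 -> depth 2 -> positive (opposite of gear 1)
  gear 4: meshes with gear 0 -> depth 1 -> negative (opposite of gear 0)
  gear 5: meshes with gear 1 -> depth 2 -> positive (opposite of gear 1)
  gear 6: meshes with gear 5 -> depth 3 -> negative (opposite of gear 5)
Queried indices 1, 4, 5 -> negative, negative, positive

Answer: negative negative positive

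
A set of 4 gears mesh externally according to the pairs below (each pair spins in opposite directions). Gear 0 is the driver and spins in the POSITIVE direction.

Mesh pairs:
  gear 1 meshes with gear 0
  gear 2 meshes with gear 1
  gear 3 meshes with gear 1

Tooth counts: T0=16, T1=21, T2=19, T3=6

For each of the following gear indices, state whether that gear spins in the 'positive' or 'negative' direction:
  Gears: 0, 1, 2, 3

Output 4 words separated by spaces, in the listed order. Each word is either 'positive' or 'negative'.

Gear 0 (driver): positive (depth 0)
  gear 1: meshes with gear 0 -> depth 1 -> negative (opposite of gear 0)
  gear 2: meshes with gear 1 -> depth 2 -> positive (opposite of gear 1)
  gear 3: meshes with gear 1 -> depth 2 -> positive (opposite of gear 1)
Queried indices 0, 1, 2, 3 -> positive, negative, positive, positive

Answer: positive negative positive positive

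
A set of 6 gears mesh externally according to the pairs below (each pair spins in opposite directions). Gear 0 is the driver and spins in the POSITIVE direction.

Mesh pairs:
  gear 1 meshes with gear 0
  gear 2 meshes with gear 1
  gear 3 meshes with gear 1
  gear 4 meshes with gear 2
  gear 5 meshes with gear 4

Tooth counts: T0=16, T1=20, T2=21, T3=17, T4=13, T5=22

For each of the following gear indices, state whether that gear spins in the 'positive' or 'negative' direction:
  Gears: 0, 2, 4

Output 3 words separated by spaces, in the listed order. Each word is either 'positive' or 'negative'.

Answer: positive positive negative

Derivation:
Gear 0 (driver): positive (depth 0)
  gear 1: meshes with gear 0 -> depth 1 -> negative (opposite of gear 0)
  gear 2: meshes with gear 1 -> depth 2 -> positive (opposite of gear 1)
  gear 3: meshes with gear 1 -> depth 2 -> positive (opposite of gear 1)
  gear 4: meshes with gear 2 -> depth 3 -> negative (opposite of gear 2)
  gear 5: meshes with gear 4 -> depth 4 -> positive (opposite of gear 4)
Queried indices 0, 2, 4 -> positive, positive, negative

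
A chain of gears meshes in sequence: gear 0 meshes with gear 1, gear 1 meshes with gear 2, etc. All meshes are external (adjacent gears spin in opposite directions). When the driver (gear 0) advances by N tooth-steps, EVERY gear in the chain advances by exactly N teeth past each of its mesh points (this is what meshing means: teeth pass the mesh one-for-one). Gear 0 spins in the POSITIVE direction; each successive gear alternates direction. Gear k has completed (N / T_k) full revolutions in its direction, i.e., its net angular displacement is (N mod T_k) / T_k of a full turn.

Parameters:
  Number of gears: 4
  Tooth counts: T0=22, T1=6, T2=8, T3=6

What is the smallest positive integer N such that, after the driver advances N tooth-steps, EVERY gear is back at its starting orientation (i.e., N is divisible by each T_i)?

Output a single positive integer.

Gear k returns to start when N is a multiple of T_k.
All gears at start simultaneously when N is a common multiple of [22, 6, 8, 6]; the smallest such N is lcm(22, 6, 8, 6).
Start: lcm = T0 = 22
Fold in T1=6: gcd(22, 6) = 2; lcm(22, 6) = 22 * 6 / 2 = 132 / 2 = 66
Fold in T2=8: gcd(66, 8) = 2; lcm(66, 8) = 66 * 8 / 2 = 528 / 2 = 264
Fold in T3=6: gcd(264, 6) = 6; lcm(264, 6) = 264 * 6 / 6 = 1584 / 6 = 264
Full cycle length = 264

Answer: 264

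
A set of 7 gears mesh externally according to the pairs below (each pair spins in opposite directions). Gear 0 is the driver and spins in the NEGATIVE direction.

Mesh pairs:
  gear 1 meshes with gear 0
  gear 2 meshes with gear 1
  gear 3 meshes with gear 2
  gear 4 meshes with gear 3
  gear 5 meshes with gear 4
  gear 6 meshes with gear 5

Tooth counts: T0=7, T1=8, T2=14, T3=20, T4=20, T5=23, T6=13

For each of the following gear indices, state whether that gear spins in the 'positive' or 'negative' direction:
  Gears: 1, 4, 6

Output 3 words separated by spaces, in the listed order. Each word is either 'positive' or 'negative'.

Answer: positive negative negative

Derivation:
Gear 0 (driver): negative (depth 0)
  gear 1: meshes with gear 0 -> depth 1 -> positive (opposite of gear 0)
  gear 2: meshes with gear 1 -> depth 2 -> negative (opposite of gear 1)
  gear 3: meshes with gear 2 -> depth 3 -> positive (opposite of gear 2)
  gear 4: meshes with gear 3 -> depth 4 -> negative (opposite of gear 3)
  gear 5: meshes with gear 4 -> depth 5 -> positive (opposite of gear 4)
  gear 6: meshes with gear 5 -> depth 6 -> negative (opposite of gear 5)
Queried indices 1, 4, 6 -> positive, negative, negative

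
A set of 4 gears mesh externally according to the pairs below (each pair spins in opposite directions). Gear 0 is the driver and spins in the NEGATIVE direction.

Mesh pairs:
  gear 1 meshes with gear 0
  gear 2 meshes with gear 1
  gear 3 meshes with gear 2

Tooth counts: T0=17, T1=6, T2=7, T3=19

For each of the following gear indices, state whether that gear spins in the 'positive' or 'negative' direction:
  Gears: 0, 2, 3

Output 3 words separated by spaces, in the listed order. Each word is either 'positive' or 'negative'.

Answer: negative negative positive

Derivation:
Gear 0 (driver): negative (depth 0)
  gear 1: meshes with gear 0 -> depth 1 -> positive (opposite of gear 0)
  gear 2: meshes with gear 1 -> depth 2 -> negative (opposite of gear 1)
  gear 3: meshes with gear 2 -> depth 3 -> positive (opposite of gear 2)
Queried indices 0, 2, 3 -> negative, negative, positive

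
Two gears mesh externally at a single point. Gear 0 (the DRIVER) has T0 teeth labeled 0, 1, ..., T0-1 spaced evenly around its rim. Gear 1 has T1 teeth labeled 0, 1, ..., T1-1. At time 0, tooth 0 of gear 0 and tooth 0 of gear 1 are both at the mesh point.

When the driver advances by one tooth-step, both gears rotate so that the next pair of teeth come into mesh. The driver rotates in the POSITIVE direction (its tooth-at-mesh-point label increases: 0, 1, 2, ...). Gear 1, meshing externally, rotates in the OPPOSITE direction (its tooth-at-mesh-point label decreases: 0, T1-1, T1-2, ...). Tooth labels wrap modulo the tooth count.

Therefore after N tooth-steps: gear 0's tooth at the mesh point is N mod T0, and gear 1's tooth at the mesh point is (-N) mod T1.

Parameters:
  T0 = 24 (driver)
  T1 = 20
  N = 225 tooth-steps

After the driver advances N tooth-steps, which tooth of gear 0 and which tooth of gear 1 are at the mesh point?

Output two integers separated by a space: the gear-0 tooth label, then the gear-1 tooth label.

Gear 0 (driver, T0=24): tooth at mesh = N mod T0
  225 = 9 * 24 + 9, so 225 mod 24 = 9
  gear 0 tooth = 9
Gear 1 (driven, T1=20): tooth at mesh = (-N) mod T1
  225 = 11 * 20 + 5, so 225 mod 20 = 5
  (-225) mod 20 = (-5) mod 20 = 20 - 5 = 15
Mesh after 225 steps: gear-0 tooth 9 meets gear-1 tooth 15

Answer: 9 15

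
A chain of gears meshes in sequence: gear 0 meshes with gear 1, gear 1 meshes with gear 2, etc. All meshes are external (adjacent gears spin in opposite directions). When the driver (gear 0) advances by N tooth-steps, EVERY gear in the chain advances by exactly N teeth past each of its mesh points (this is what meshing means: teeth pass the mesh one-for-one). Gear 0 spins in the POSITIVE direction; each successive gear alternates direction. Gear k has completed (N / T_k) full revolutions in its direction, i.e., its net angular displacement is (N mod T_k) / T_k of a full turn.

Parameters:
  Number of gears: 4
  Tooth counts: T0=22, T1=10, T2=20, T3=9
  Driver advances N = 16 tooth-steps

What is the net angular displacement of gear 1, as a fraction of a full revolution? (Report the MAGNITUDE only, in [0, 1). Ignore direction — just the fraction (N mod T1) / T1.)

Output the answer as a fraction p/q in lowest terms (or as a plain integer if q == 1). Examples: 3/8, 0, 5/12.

Chain of 4 gears, tooth counts: [22, 10, 20, 9]
  gear 0: T0=22, direction=positive, advance = 16 mod 22 = 16 teeth = 16/22 turn
  gear 1: T1=10, direction=negative, advance = 16 mod 10 = 6 teeth = 6/10 turn
  gear 2: T2=20, direction=positive, advance = 16 mod 20 = 16 teeth = 16/20 turn
  gear 3: T3=9, direction=negative, advance = 16 mod 9 = 7 teeth = 7/9 turn
Gear 1: 16 mod 10 = 6
Fraction = 6 / 10 = 3/5 (gcd(6,10)=2) = 3/5

Answer: 3/5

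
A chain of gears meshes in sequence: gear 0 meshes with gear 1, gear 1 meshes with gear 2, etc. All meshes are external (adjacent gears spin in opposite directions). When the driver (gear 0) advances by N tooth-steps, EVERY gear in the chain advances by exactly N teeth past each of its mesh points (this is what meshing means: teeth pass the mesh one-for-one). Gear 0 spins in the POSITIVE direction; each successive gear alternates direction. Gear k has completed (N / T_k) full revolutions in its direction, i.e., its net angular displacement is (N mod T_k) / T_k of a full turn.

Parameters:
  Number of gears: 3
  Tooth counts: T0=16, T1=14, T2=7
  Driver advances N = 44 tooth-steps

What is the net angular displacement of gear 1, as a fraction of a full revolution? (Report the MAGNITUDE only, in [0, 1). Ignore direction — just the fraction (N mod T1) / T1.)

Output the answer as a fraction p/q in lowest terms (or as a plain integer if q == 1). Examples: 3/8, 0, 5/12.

Answer: 1/7

Derivation:
Chain of 3 gears, tooth counts: [16, 14, 7]
  gear 0: T0=16, direction=positive, advance = 44 mod 16 = 12 teeth = 12/16 turn
  gear 1: T1=14, direction=negative, advance = 44 mod 14 = 2 teeth = 2/14 turn
  gear 2: T2=7, direction=positive, advance = 44 mod 7 = 2 teeth = 2/7 turn
Gear 1: 44 mod 14 = 2
Fraction = 2 / 14 = 1/7 (gcd(2,14)=2) = 1/7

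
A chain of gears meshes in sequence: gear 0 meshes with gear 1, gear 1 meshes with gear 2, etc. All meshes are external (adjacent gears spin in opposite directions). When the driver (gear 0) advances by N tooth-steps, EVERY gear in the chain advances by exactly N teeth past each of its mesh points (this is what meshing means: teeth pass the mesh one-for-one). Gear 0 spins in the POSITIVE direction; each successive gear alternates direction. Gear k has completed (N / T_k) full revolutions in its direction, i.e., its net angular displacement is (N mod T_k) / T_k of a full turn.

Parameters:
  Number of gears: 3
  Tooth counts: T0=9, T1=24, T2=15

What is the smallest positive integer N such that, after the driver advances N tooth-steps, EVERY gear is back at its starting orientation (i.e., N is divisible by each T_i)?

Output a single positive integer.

Gear k returns to start when N is a multiple of T_k.
All gears at start simultaneously when N is a common multiple of [9, 24, 15]; the smallest such N is lcm(9, 24, 15).
Start: lcm = T0 = 9
Fold in T1=24: gcd(9, 24) = 3; lcm(9, 24) = 9 * 24 / 3 = 216 / 3 = 72
Fold in T2=15: gcd(72, 15) = 3; lcm(72, 15) = 72 * 15 / 3 = 1080 / 3 = 360
Full cycle length = 360

Answer: 360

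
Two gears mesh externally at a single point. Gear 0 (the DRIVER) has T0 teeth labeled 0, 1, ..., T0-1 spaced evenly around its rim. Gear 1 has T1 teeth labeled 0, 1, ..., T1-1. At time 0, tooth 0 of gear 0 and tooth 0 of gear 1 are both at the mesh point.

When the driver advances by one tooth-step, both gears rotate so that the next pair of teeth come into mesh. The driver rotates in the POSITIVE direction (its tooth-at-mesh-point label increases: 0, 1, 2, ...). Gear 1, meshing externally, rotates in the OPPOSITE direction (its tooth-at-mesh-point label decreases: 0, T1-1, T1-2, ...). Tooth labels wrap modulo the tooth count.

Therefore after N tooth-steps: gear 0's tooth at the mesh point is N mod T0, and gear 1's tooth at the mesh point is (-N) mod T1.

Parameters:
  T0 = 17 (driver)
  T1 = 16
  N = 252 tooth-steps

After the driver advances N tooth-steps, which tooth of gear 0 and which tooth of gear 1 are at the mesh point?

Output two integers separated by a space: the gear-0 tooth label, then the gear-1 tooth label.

Answer: 14 4

Derivation:
Gear 0 (driver, T0=17): tooth at mesh = N mod T0
  252 = 14 * 17 + 14, so 252 mod 17 = 14
  gear 0 tooth = 14
Gear 1 (driven, T1=16): tooth at mesh = (-N) mod T1
  252 = 15 * 16 + 12, so 252 mod 16 = 12
  (-252) mod 16 = (-12) mod 16 = 16 - 12 = 4
Mesh after 252 steps: gear-0 tooth 14 meets gear-1 tooth 4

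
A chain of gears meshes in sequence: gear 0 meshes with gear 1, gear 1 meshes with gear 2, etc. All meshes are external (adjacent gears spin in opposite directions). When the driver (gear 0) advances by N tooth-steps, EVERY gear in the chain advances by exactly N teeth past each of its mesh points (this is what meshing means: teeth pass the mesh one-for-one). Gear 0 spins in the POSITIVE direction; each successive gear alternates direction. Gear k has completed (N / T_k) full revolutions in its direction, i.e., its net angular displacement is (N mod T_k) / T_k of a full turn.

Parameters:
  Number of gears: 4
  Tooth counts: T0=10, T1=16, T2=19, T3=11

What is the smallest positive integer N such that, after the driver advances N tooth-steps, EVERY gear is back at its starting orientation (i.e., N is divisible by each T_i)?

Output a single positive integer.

Answer: 16720

Derivation:
Gear k returns to start when N is a multiple of T_k.
All gears at start simultaneously when N is a common multiple of [10, 16, 19, 11]; the smallest such N is lcm(10, 16, 19, 11).
Start: lcm = T0 = 10
Fold in T1=16: gcd(10, 16) = 2; lcm(10, 16) = 10 * 16 / 2 = 160 / 2 = 80
Fold in T2=19: gcd(80, 19) = 1; lcm(80, 19) = 80 * 19 / 1 = 1520 / 1 = 1520
Fold in T3=11: gcd(1520, 11) = 1; lcm(1520, 11) = 1520 * 11 / 1 = 16720 / 1 = 16720
Full cycle length = 16720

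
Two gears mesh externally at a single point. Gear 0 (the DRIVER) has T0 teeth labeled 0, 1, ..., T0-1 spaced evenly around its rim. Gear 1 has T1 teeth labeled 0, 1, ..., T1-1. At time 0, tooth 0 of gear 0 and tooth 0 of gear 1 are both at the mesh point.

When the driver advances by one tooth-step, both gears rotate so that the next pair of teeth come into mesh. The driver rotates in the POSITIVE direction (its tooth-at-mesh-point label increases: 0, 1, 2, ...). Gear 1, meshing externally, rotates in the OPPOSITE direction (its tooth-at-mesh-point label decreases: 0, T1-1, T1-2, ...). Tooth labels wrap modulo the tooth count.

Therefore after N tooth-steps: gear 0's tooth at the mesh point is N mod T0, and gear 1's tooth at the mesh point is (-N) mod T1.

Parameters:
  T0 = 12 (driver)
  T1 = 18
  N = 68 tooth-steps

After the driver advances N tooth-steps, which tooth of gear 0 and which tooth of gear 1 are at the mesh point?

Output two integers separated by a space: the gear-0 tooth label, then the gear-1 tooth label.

Answer: 8 4

Derivation:
Gear 0 (driver, T0=12): tooth at mesh = N mod T0
  68 = 5 * 12 + 8, so 68 mod 12 = 8
  gear 0 tooth = 8
Gear 1 (driven, T1=18): tooth at mesh = (-N) mod T1
  68 = 3 * 18 + 14, so 68 mod 18 = 14
  (-68) mod 18 = (-14) mod 18 = 18 - 14 = 4
Mesh after 68 steps: gear-0 tooth 8 meets gear-1 tooth 4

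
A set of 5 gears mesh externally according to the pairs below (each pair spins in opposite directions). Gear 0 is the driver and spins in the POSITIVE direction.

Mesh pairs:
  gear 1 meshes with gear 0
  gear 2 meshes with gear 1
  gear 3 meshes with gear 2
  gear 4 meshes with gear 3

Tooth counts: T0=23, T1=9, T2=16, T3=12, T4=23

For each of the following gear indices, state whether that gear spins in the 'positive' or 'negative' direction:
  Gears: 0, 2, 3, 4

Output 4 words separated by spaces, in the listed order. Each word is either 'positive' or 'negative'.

Gear 0 (driver): positive (depth 0)
  gear 1: meshes with gear 0 -> depth 1 -> negative (opposite of gear 0)
  gear 2: meshes with gear 1 -> depth 2 -> positive (opposite of gear 1)
  gear 3: meshes with gear 2 -> depth 3 -> negative (opposite of gear 2)
  gear 4: meshes with gear 3 -> depth 4 -> positive (opposite of gear 3)
Queried indices 0, 2, 3, 4 -> positive, positive, negative, positive

Answer: positive positive negative positive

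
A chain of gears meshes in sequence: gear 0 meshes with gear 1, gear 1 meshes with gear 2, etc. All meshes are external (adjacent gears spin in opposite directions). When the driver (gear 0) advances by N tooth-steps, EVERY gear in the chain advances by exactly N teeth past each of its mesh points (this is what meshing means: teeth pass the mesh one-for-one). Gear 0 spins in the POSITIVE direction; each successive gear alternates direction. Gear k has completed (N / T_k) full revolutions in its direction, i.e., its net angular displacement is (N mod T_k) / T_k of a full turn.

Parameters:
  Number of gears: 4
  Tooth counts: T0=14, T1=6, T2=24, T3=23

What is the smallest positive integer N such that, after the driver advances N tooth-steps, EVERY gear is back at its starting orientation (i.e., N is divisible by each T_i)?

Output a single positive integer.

Gear k returns to start when N is a multiple of T_k.
All gears at start simultaneously when N is a common multiple of [14, 6, 24, 23]; the smallest such N is lcm(14, 6, 24, 23).
Start: lcm = T0 = 14
Fold in T1=6: gcd(14, 6) = 2; lcm(14, 6) = 14 * 6 / 2 = 84 / 2 = 42
Fold in T2=24: gcd(42, 24) = 6; lcm(42, 24) = 42 * 24 / 6 = 1008 / 6 = 168
Fold in T3=23: gcd(168, 23) = 1; lcm(168, 23) = 168 * 23 / 1 = 3864 / 1 = 3864
Full cycle length = 3864

Answer: 3864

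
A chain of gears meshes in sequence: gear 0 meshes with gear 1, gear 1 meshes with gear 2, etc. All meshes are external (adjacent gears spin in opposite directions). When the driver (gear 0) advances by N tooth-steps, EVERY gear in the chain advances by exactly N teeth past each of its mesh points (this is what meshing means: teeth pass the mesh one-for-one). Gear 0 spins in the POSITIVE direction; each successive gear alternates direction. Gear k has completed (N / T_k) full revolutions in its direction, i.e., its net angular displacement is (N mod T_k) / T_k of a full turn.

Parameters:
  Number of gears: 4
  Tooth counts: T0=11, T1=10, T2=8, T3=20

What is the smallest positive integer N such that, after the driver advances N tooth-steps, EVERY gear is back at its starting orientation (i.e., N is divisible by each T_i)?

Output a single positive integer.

Gear k returns to start when N is a multiple of T_k.
All gears at start simultaneously when N is a common multiple of [11, 10, 8, 20]; the smallest such N is lcm(11, 10, 8, 20).
Start: lcm = T0 = 11
Fold in T1=10: gcd(11, 10) = 1; lcm(11, 10) = 11 * 10 / 1 = 110 / 1 = 110
Fold in T2=8: gcd(110, 8) = 2; lcm(110, 8) = 110 * 8 / 2 = 880 / 2 = 440
Fold in T3=20: gcd(440, 20) = 20; lcm(440, 20) = 440 * 20 / 20 = 8800 / 20 = 440
Full cycle length = 440

Answer: 440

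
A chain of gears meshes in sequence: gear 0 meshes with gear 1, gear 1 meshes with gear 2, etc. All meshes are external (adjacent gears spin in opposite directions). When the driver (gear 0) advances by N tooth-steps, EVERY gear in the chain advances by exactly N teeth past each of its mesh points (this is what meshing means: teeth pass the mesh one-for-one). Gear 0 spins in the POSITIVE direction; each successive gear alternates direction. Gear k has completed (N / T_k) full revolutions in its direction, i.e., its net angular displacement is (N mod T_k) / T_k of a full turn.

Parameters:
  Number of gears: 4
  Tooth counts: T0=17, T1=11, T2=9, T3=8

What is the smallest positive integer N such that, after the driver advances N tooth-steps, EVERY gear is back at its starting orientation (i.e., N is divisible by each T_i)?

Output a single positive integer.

Answer: 13464

Derivation:
Gear k returns to start when N is a multiple of T_k.
All gears at start simultaneously when N is a common multiple of [17, 11, 9, 8]; the smallest such N is lcm(17, 11, 9, 8).
Start: lcm = T0 = 17
Fold in T1=11: gcd(17, 11) = 1; lcm(17, 11) = 17 * 11 / 1 = 187 / 1 = 187
Fold in T2=9: gcd(187, 9) = 1; lcm(187, 9) = 187 * 9 / 1 = 1683 / 1 = 1683
Fold in T3=8: gcd(1683, 8) = 1; lcm(1683, 8) = 1683 * 8 / 1 = 13464 / 1 = 13464
Full cycle length = 13464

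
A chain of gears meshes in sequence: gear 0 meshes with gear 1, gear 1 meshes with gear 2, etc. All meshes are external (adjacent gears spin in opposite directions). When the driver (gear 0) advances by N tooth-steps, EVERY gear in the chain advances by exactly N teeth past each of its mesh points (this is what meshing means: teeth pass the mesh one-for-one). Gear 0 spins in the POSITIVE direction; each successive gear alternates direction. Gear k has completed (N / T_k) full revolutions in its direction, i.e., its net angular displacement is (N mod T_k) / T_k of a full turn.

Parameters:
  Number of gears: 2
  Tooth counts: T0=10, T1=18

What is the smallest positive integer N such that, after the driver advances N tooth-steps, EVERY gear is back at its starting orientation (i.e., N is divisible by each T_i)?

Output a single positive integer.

Gear k returns to start when N is a multiple of T_k.
All gears at start simultaneously when N is a common multiple of [10, 18]; the smallest such N is lcm(10, 18).
Start: lcm = T0 = 10
Fold in T1=18: gcd(10, 18) = 2; lcm(10, 18) = 10 * 18 / 2 = 180 / 2 = 90
Full cycle length = 90

Answer: 90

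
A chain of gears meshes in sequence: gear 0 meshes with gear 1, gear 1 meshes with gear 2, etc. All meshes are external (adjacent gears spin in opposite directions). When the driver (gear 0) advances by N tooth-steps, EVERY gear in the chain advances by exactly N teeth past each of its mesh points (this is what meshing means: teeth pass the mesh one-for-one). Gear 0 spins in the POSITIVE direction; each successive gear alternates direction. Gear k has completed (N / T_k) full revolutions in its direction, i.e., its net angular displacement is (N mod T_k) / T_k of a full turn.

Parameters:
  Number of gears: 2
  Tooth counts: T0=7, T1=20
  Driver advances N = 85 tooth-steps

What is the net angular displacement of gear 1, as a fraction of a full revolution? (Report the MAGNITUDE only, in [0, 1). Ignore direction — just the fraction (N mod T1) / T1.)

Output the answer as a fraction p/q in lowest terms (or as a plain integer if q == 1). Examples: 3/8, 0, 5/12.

Answer: 1/4

Derivation:
Chain of 2 gears, tooth counts: [7, 20]
  gear 0: T0=7, direction=positive, advance = 85 mod 7 = 1 teeth = 1/7 turn
  gear 1: T1=20, direction=negative, advance = 85 mod 20 = 5 teeth = 5/20 turn
Gear 1: 85 mod 20 = 5
Fraction = 5 / 20 = 1/4 (gcd(5,20)=5) = 1/4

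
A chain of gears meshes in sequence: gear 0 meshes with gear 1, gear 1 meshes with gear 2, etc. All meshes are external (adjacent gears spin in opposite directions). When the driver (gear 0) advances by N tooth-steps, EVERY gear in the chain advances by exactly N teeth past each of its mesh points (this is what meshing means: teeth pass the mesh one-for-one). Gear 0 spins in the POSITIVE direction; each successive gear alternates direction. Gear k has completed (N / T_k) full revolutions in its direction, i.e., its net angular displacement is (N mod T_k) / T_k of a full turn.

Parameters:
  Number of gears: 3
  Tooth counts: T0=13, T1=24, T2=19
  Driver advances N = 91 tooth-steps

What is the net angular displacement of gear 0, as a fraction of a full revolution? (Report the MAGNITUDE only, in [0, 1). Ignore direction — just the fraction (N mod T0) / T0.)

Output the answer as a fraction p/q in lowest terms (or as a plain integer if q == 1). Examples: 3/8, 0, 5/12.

Answer: 0

Derivation:
Chain of 3 gears, tooth counts: [13, 24, 19]
  gear 0: T0=13, direction=positive, advance = 91 mod 13 = 0 teeth = 0/13 turn
  gear 1: T1=24, direction=negative, advance = 91 mod 24 = 19 teeth = 19/24 turn
  gear 2: T2=19, direction=positive, advance = 91 mod 19 = 15 teeth = 15/19 turn
Gear 0: 91 mod 13 = 0
Fraction = 0 / 13 = 0/1 (gcd(0,13)=13) = 0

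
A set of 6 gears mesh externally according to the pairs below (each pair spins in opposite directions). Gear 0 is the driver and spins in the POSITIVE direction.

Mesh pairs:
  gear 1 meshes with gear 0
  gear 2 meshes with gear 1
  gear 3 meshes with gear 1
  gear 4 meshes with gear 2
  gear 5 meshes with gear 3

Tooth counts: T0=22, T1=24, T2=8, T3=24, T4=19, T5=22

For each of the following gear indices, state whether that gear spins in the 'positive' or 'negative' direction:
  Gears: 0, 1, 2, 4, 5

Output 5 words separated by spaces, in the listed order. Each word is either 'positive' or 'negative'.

Answer: positive negative positive negative negative

Derivation:
Gear 0 (driver): positive (depth 0)
  gear 1: meshes with gear 0 -> depth 1 -> negative (opposite of gear 0)
  gear 2: meshes with gear 1 -> depth 2 -> positive (opposite of gear 1)
  gear 3: meshes with gear 1 -> depth 2 -> positive (opposite of gear 1)
  gear 4: meshes with gear 2 -> depth 3 -> negative (opposite of gear 2)
  gear 5: meshes with gear 3 -> depth 3 -> negative (opposite of gear 3)
Queried indices 0, 1, 2, 4, 5 -> positive, negative, positive, negative, negative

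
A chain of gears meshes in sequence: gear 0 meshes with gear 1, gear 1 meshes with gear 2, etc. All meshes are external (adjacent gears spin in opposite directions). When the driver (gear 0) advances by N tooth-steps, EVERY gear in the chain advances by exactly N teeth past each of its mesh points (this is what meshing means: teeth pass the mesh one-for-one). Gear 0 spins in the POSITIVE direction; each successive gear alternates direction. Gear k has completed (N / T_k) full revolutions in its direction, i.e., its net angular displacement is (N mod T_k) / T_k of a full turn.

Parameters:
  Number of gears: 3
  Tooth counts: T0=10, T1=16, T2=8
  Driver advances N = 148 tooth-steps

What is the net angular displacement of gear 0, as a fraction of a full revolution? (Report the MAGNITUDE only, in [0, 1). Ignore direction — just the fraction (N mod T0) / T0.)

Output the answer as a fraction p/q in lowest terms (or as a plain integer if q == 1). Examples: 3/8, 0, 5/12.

Chain of 3 gears, tooth counts: [10, 16, 8]
  gear 0: T0=10, direction=positive, advance = 148 mod 10 = 8 teeth = 8/10 turn
  gear 1: T1=16, direction=negative, advance = 148 mod 16 = 4 teeth = 4/16 turn
  gear 2: T2=8, direction=positive, advance = 148 mod 8 = 4 teeth = 4/8 turn
Gear 0: 148 mod 10 = 8
Fraction = 8 / 10 = 4/5 (gcd(8,10)=2) = 4/5

Answer: 4/5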